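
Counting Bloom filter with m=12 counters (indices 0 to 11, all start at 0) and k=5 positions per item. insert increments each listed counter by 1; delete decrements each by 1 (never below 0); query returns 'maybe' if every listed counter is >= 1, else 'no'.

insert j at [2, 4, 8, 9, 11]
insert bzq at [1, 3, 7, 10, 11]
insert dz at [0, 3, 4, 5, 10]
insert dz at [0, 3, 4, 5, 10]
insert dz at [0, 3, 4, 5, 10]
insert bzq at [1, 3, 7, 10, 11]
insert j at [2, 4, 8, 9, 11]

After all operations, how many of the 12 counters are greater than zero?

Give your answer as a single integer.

Step 1: insert j at [2, 4, 8, 9, 11] -> counters=[0,0,1,0,1,0,0,0,1,1,0,1]
Step 2: insert bzq at [1, 3, 7, 10, 11] -> counters=[0,1,1,1,1,0,0,1,1,1,1,2]
Step 3: insert dz at [0, 3, 4, 5, 10] -> counters=[1,1,1,2,2,1,0,1,1,1,2,2]
Step 4: insert dz at [0, 3, 4, 5, 10] -> counters=[2,1,1,3,3,2,0,1,1,1,3,2]
Step 5: insert dz at [0, 3, 4, 5, 10] -> counters=[3,1,1,4,4,3,0,1,1,1,4,2]
Step 6: insert bzq at [1, 3, 7, 10, 11] -> counters=[3,2,1,5,4,3,0,2,1,1,5,3]
Step 7: insert j at [2, 4, 8, 9, 11] -> counters=[3,2,2,5,5,3,0,2,2,2,5,4]
Final counters=[3,2,2,5,5,3,0,2,2,2,5,4] -> 11 nonzero

Answer: 11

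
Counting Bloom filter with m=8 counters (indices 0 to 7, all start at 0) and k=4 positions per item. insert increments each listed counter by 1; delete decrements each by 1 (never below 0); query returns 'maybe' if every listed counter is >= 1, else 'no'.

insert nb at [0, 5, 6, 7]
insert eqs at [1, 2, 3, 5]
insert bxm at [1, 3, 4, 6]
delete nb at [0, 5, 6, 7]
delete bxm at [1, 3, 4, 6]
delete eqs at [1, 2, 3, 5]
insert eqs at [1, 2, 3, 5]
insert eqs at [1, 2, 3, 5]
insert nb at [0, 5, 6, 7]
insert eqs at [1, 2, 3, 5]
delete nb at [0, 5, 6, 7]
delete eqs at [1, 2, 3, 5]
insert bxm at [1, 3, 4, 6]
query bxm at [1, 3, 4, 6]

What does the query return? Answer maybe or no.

Step 1: insert nb at [0, 5, 6, 7] -> counters=[1,0,0,0,0,1,1,1]
Step 2: insert eqs at [1, 2, 3, 5] -> counters=[1,1,1,1,0,2,1,1]
Step 3: insert bxm at [1, 3, 4, 6] -> counters=[1,2,1,2,1,2,2,1]
Step 4: delete nb at [0, 5, 6, 7] -> counters=[0,2,1,2,1,1,1,0]
Step 5: delete bxm at [1, 3, 4, 6] -> counters=[0,1,1,1,0,1,0,0]
Step 6: delete eqs at [1, 2, 3, 5] -> counters=[0,0,0,0,0,0,0,0]
Step 7: insert eqs at [1, 2, 3, 5] -> counters=[0,1,1,1,0,1,0,0]
Step 8: insert eqs at [1, 2, 3, 5] -> counters=[0,2,2,2,0,2,0,0]
Step 9: insert nb at [0, 5, 6, 7] -> counters=[1,2,2,2,0,3,1,1]
Step 10: insert eqs at [1, 2, 3, 5] -> counters=[1,3,3,3,0,4,1,1]
Step 11: delete nb at [0, 5, 6, 7] -> counters=[0,3,3,3,0,3,0,0]
Step 12: delete eqs at [1, 2, 3, 5] -> counters=[0,2,2,2,0,2,0,0]
Step 13: insert bxm at [1, 3, 4, 6] -> counters=[0,3,2,3,1,2,1,0]
Query bxm: check counters[1]=3 counters[3]=3 counters[4]=1 counters[6]=1 -> maybe

Answer: maybe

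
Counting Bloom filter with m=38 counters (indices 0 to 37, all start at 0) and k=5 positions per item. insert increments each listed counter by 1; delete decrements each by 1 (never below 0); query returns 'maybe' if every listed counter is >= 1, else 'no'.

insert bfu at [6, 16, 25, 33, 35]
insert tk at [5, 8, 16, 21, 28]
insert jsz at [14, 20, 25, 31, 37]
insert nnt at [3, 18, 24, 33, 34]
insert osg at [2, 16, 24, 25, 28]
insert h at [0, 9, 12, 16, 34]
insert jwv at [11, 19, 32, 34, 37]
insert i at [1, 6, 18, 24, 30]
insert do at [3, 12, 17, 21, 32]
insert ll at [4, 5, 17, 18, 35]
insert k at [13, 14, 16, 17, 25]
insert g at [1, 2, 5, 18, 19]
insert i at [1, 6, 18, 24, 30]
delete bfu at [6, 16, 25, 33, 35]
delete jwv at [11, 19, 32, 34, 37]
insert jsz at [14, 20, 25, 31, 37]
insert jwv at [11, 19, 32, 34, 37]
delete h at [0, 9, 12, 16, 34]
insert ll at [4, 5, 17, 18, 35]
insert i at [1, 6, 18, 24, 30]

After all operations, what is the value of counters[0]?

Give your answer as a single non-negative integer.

Answer: 0

Derivation:
Step 1: insert bfu at [6, 16, 25, 33, 35] -> counters=[0,0,0,0,0,0,1,0,0,0,0,0,0,0,0,0,1,0,0,0,0,0,0,0,0,1,0,0,0,0,0,0,0,1,0,1,0,0]
Step 2: insert tk at [5, 8, 16, 21, 28] -> counters=[0,0,0,0,0,1,1,0,1,0,0,0,0,0,0,0,2,0,0,0,0,1,0,0,0,1,0,0,1,0,0,0,0,1,0,1,0,0]
Step 3: insert jsz at [14, 20, 25, 31, 37] -> counters=[0,0,0,0,0,1,1,0,1,0,0,0,0,0,1,0,2,0,0,0,1,1,0,0,0,2,0,0,1,0,0,1,0,1,0,1,0,1]
Step 4: insert nnt at [3, 18, 24, 33, 34] -> counters=[0,0,0,1,0,1,1,0,1,0,0,0,0,0,1,0,2,0,1,0,1,1,0,0,1,2,0,0,1,0,0,1,0,2,1,1,0,1]
Step 5: insert osg at [2, 16, 24, 25, 28] -> counters=[0,0,1,1,0,1,1,0,1,0,0,0,0,0,1,0,3,0,1,0,1,1,0,0,2,3,0,0,2,0,0,1,0,2,1,1,0,1]
Step 6: insert h at [0, 9, 12, 16, 34] -> counters=[1,0,1,1,0,1,1,0,1,1,0,0,1,0,1,0,4,0,1,0,1,1,0,0,2,3,0,0,2,0,0,1,0,2,2,1,0,1]
Step 7: insert jwv at [11, 19, 32, 34, 37] -> counters=[1,0,1,1,0,1,1,0,1,1,0,1,1,0,1,0,4,0,1,1,1,1,0,0,2,3,0,0,2,0,0,1,1,2,3,1,0,2]
Step 8: insert i at [1, 6, 18, 24, 30] -> counters=[1,1,1,1,0,1,2,0,1,1,0,1,1,0,1,0,4,0,2,1,1,1,0,0,3,3,0,0,2,0,1,1,1,2,3,1,0,2]
Step 9: insert do at [3, 12, 17, 21, 32] -> counters=[1,1,1,2,0,1,2,0,1,1,0,1,2,0,1,0,4,1,2,1,1,2,0,0,3,3,0,0,2,0,1,1,2,2,3,1,0,2]
Step 10: insert ll at [4, 5, 17, 18, 35] -> counters=[1,1,1,2,1,2,2,0,1,1,0,1,2,0,1,0,4,2,3,1,1,2,0,0,3,3,0,0,2,0,1,1,2,2,3,2,0,2]
Step 11: insert k at [13, 14, 16, 17, 25] -> counters=[1,1,1,2,1,2,2,0,1,1,0,1,2,1,2,0,5,3,3,1,1,2,0,0,3,4,0,0,2,0,1,1,2,2,3,2,0,2]
Step 12: insert g at [1, 2, 5, 18, 19] -> counters=[1,2,2,2,1,3,2,0,1,1,0,1,2,1,2,0,5,3,4,2,1,2,0,0,3,4,0,0,2,0,1,1,2,2,3,2,0,2]
Step 13: insert i at [1, 6, 18, 24, 30] -> counters=[1,3,2,2,1,3,3,0,1,1,0,1,2,1,2,0,5,3,5,2,1,2,0,0,4,4,0,0,2,0,2,1,2,2,3,2,0,2]
Step 14: delete bfu at [6, 16, 25, 33, 35] -> counters=[1,3,2,2,1,3,2,0,1,1,0,1,2,1,2,0,4,3,5,2,1,2,0,0,4,3,0,0,2,0,2,1,2,1,3,1,0,2]
Step 15: delete jwv at [11, 19, 32, 34, 37] -> counters=[1,3,2,2,1,3,2,0,1,1,0,0,2,1,2,0,4,3,5,1,1,2,0,0,4,3,0,0,2,0,2,1,1,1,2,1,0,1]
Step 16: insert jsz at [14, 20, 25, 31, 37] -> counters=[1,3,2,2,1,3,2,0,1,1,0,0,2,1,3,0,4,3,5,1,2,2,0,0,4,4,0,0,2,0,2,2,1,1,2,1,0,2]
Step 17: insert jwv at [11, 19, 32, 34, 37] -> counters=[1,3,2,2,1,3,2,0,1,1,0,1,2,1,3,0,4,3,5,2,2,2,0,0,4,4,0,0,2,0,2,2,2,1,3,1,0,3]
Step 18: delete h at [0, 9, 12, 16, 34] -> counters=[0,3,2,2,1,3,2,0,1,0,0,1,1,1,3,0,3,3,5,2,2,2,0,0,4,4,0,0,2,0,2,2,2,1,2,1,0,3]
Step 19: insert ll at [4, 5, 17, 18, 35] -> counters=[0,3,2,2,2,4,2,0,1,0,0,1,1,1,3,0,3,4,6,2,2,2,0,0,4,4,0,0,2,0,2,2,2,1,2,2,0,3]
Step 20: insert i at [1, 6, 18, 24, 30] -> counters=[0,4,2,2,2,4,3,0,1,0,0,1,1,1,3,0,3,4,7,2,2,2,0,0,5,4,0,0,2,0,3,2,2,1,2,2,0,3]
Final counters=[0,4,2,2,2,4,3,0,1,0,0,1,1,1,3,0,3,4,7,2,2,2,0,0,5,4,0,0,2,0,3,2,2,1,2,2,0,3] -> counters[0]=0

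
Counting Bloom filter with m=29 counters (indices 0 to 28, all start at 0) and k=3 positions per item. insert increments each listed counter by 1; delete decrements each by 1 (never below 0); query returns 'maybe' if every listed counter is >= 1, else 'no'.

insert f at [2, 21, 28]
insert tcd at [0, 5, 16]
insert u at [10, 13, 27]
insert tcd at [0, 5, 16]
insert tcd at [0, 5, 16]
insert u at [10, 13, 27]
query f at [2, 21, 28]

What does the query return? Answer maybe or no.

Answer: maybe

Derivation:
Step 1: insert f at [2, 21, 28] -> counters=[0,0,1,0,0,0,0,0,0,0,0,0,0,0,0,0,0,0,0,0,0,1,0,0,0,0,0,0,1]
Step 2: insert tcd at [0, 5, 16] -> counters=[1,0,1,0,0,1,0,0,0,0,0,0,0,0,0,0,1,0,0,0,0,1,0,0,0,0,0,0,1]
Step 3: insert u at [10, 13, 27] -> counters=[1,0,1,0,0,1,0,0,0,0,1,0,0,1,0,0,1,0,0,0,0,1,0,0,0,0,0,1,1]
Step 4: insert tcd at [0, 5, 16] -> counters=[2,0,1,0,0,2,0,0,0,0,1,0,0,1,0,0,2,0,0,0,0,1,0,0,0,0,0,1,1]
Step 5: insert tcd at [0, 5, 16] -> counters=[3,0,1,0,0,3,0,0,0,0,1,0,0,1,0,0,3,0,0,0,0,1,0,0,0,0,0,1,1]
Step 6: insert u at [10, 13, 27] -> counters=[3,0,1,0,0,3,0,0,0,0,2,0,0,2,0,0,3,0,0,0,0,1,0,0,0,0,0,2,1]
Query f: check counters[2]=1 counters[21]=1 counters[28]=1 -> maybe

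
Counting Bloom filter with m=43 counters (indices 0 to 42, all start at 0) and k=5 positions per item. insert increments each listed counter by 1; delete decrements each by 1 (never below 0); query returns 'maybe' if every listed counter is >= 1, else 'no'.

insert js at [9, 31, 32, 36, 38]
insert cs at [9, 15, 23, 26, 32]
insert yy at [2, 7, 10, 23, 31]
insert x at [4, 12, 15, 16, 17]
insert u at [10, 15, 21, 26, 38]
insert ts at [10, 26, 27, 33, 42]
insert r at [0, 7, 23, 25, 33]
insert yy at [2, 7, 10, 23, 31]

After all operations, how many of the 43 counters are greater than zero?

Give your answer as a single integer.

Answer: 21

Derivation:
Step 1: insert js at [9, 31, 32, 36, 38] -> counters=[0,0,0,0,0,0,0,0,0,1,0,0,0,0,0,0,0,0,0,0,0,0,0,0,0,0,0,0,0,0,0,1,1,0,0,0,1,0,1,0,0,0,0]
Step 2: insert cs at [9, 15, 23, 26, 32] -> counters=[0,0,0,0,0,0,0,0,0,2,0,0,0,0,0,1,0,0,0,0,0,0,0,1,0,0,1,0,0,0,0,1,2,0,0,0,1,0,1,0,0,0,0]
Step 3: insert yy at [2, 7, 10, 23, 31] -> counters=[0,0,1,0,0,0,0,1,0,2,1,0,0,0,0,1,0,0,0,0,0,0,0,2,0,0,1,0,0,0,0,2,2,0,0,0,1,0,1,0,0,0,0]
Step 4: insert x at [4, 12, 15, 16, 17] -> counters=[0,0,1,0,1,0,0,1,0,2,1,0,1,0,0,2,1,1,0,0,0,0,0,2,0,0,1,0,0,0,0,2,2,0,0,0,1,0,1,0,0,0,0]
Step 5: insert u at [10, 15, 21, 26, 38] -> counters=[0,0,1,0,1,0,0,1,0,2,2,0,1,0,0,3,1,1,0,0,0,1,0,2,0,0,2,0,0,0,0,2,2,0,0,0,1,0,2,0,0,0,0]
Step 6: insert ts at [10, 26, 27, 33, 42] -> counters=[0,0,1,0,1,0,0,1,0,2,3,0,1,0,0,3,1,1,0,0,0,1,0,2,0,0,3,1,0,0,0,2,2,1,0,0,1,0,2,0,0,0,1]
Step 7: insert r at [0, 7, 23, 25, 33] -> counters=[1,0,1,0,1,0,0,2,0,2,3,0,1,0,0,3,1,1,0,0,0,1,0,3,0,1,3,1,0,0,0,2,2,2,0,0,1,0,2,0,0,0,1]
Step 8: insert yy at [2, 7, 10, 23, 31] -> counters=[1,0,2,0,1,0,0,3,0,2,4,0,1,0,0,3,1,1,0,0,0,1,0,4,0,1,3,1,0,0,0,3,2,2,0,0,1,0,2,0,0,0,1]
Final counters=[1,0,2,0,1,0,0,3,0,2,4,0,1,0,0,3,1,1,0,0,0,1,0,4,0,1,3,1,0,0,0,3,2,2,0,0,1,0,2,0,0,0,1] -> 21 nonzero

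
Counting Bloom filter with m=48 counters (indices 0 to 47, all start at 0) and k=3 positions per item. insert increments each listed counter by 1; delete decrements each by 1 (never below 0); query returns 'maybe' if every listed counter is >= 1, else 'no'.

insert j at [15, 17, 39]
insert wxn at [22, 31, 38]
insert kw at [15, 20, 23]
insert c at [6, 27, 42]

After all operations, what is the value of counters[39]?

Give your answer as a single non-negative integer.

Answer: 1

Derivation:
Step 1: insert j at [15, 17, 39] -> counters=[0,0,0,0,0,0,0,0,0,0,0,0,0,0,0,1,0,1,0,0,0,0,0,0,0,0,0,0,0,0,0,0,0,0,0,0,0,0,0,1,0,0,0,0,0,0,0,0]
Step 2: insert wxn at [22, 31, 38] -> counters=[0,0,0,0,0,0,0,0,0,0,0,0,0,0,0,1,0,1,0,0,0,0,1,0,0,0,0,0,0,0,0,1,0,0,0,0,0,0,1,1,0,0,0,0,0,0,0,0]
Step 3: insert kw at [15, 20, 23] -> counters=[0,0,0,0,0,0,0,0,0,0,0,0,0,0,0,2,0,1,0,0,1,0,1,1,0,0,0,0,0,0,0,1,0,0,0,0,0,0,1,1,0,0,0,0,0,0,0,0]
Step 4: insert c at [6, 27, 42] -> counters=[0,0,0,0,0,0,1,0,0,0,0,0,0,0,0,2,0,1,0,0,1,0,1,1,0,0,0,1,0,0,0,1,0,0,0,0,0,0,1,1,0,0,1,0,0,0,0,0]
Final counters=[0,0,0,0,0,0,1,0,0,0,0,0,0,0,0,2,0,1,0,0,1,0,1,1,0,0,0,1,0,0,0,1,0,0,0,0,0,0,1,1,0,0,1,0,0,0,0,0] -> counters[39]=1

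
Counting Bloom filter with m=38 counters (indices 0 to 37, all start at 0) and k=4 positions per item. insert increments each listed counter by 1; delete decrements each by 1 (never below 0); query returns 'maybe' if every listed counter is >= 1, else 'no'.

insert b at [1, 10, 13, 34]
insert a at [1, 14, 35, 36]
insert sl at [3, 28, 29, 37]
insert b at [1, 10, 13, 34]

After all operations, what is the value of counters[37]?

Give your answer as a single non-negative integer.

Step 1: insert b at [1, 10, 13, 34] -> counters=[0,1,0,0,0,0,0,0,0,0,1,0,0,1,0,0,0,0,0,0,0,0,0,0,0,0,0,0,0,0,0,0,0,0,1,0,0,0]
Step 2: insert a at [1, 14, 35, 36] -> counters=[0,2,0,0,0,0,0,0,0,0,1,0,0,1,1,0,0,0,0,0,0,0,0,0,0,0,0,0,0,0,0,0,0,0,1,1,1,0]
Step 3: insert sl at [3, 28, 29, 37] -> counters=[0,2,0,1,0,0,0,0,0,0,1,0,0,1,1,0,0,0,0,0,0,0,0,0,0,0,0,0,1,1,0,0,0,0,1,1,1,1]
Step 4: insert b at [1, 10, 13, 34] -> counters=[0,3,0,1,0,0,0,0,0,0,2,0,0,2,1,0,0,0,0,0,0,0,0,0,0,0,0,0,1,1,0,0,0,0,2,1,1,1]
Final counters=[0,3,0,1,0,0,0,0,0,0,2,0,0,2,1,0,0,0,0,0,0,0,0,0,0,0,0,0,1,1,0,0,0,0,2,1,1,1] -> counters[37]=1

Answer: 1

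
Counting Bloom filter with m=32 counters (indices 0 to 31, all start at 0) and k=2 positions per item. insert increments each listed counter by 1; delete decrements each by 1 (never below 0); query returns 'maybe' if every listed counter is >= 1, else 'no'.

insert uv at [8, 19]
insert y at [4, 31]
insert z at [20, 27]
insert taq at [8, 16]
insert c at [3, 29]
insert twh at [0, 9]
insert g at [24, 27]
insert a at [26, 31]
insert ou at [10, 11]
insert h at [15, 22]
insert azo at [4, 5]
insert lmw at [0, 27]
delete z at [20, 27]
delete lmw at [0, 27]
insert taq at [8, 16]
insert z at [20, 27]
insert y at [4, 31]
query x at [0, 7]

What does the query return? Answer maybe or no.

Answer: no

Derivation:
Step 1: insert uv at [8, 19] -> counters=[0,0,0,0,0,0,0,0,1,0,0,0,0,0,0,0,0,0,0,1,0,0,0,0,0,0,0,0,0,0,0,0]
Step 2: insert y at [4, 31] -> counters=[0,0,0,0,1,0,0,0,1,0,0,0,0,0,0,0,0,0,0,1,0,0,0,0,0,0,0,0,0,0,0,1]
Step 3: insert z at [20, 27] -> counters=[0,0,0,0,1,0,0,0,1,0,0,0,0,0,0,0,0,0,0,1,1,0,0,0,0,0,0,1,0,0,0,1]
Step 4: insert taq at [8, 16] -> counters=[0,0,0,0,1,0,0,0,2,0,0,0,0,0,0,0,1,0,0,1,1,0,0,0,0,0,0,1,0,0,0,1]
Step 5: insert c at [3, 29] -> counters=[0,0,0,1,1,0,0,0,2,0,0,0,0,0,0,0,1,0,0,1,1,0,0,0,0,0,0,1,0,1,0,1]
Step 6: insert twh at [0, 9] -> counters=[1,0,0,1,1,0,0,0,2,1,0,0,0,0,0,0,1,0,0,1,1,0,0,0,0,0,0,1,0,1,0,1]
Step 7: insert g at [24, 27] -> counters=[1,0,0,1,1,0,0,0,2,1,0,0,0,0,0,0,1,0,0,1,1,0,0,0,1,0,0,2,0,1,0,1]
Step 8: insert a at [26, 31] -> counters=[1,0,0,1,1,0,0,0,2,1,0,0,0,0,0,0,1,0,0,1,1,0,0,0,1,0,1,2,0,1,0,2]
Step 9: insert ou at [10, 11] -> counters=[1,0,0,1,1,0,0,0,2,1,1,1,0,0,0,0,1,0,0,1,1,0,0,0,1,0,1,2,0,1,0,2]
Step 10: insert h at [15, 22] -> counters=[1,0,0,1,1,0,0,0,2,1,1,1,0,0,0,1,1,0,0,1,1,0,1,0,1,0,1,2,0,1,0,2]
Step 11: insert azo at [4, 5] -> counters=[1,0,0,1,2,1,0,0,2,1,1,1,0,0,0,1,1,0,0,1,1,0,1,0,1,0,1,2,0,1,0,2]
Step 12: insert lmw at [0, 27] -> counters=[2,0,0,1,2,1,0,0,2,1,1,1,0,0,0,1,1,0,0,1,1,0,1,0,1,0,1,3,0,1,0,2]
Step 13: delete z at [20, 27] -> counters=[2,0,0,1,2,1,0,0,2,1,1,1,0,0,0,1,1,0,0,1,0,0,1,0,1,0,1,2,0,1,0,2]
Step 14: delete lmw at [0, 27] -> counters=[1,0,0,1,2,1,0,0,2,1,1,1,0,0,0,1,1,0,0,1,0,0,1,0,1,0,1,1,0,1,0,2]
Step 15: insert taq at [8, 16] -> counters=[1,0,0,1,2,1,0,0,3,1,1,1,0,0,0,1,2,0,0,1,0,0,1,0,1,0,1,1,0,1,0,2]
Step 16: insert z at [20, 27] -> counters=[1,0,0,1,2,1,0,0,3,1,1,1,0,0,0,1,2,0,0,1,1,0,1,0,1,0,1,2,0,1,0,2]
Step 17: insert y at [4, 31] -> counters=[1,0,0,1,3,1,0,0,3,1,1,1,0,0,0,1,2,0,0,1,1,0,1,0,1,0,1,2,0,1,0,3]
Query x: check counters[0]=1 counters[7]=0 -> no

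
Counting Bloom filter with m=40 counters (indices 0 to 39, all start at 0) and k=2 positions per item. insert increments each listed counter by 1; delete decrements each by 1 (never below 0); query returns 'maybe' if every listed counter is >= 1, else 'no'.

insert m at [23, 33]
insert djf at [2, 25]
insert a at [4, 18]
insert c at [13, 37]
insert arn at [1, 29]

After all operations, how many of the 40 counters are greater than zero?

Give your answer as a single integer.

Step 1: insert m at [23, 33] -> counters=[0,0,0,0,0,0,0,0,0,0,0,0,0,0,0,0,0,0,0,0,0,0,0,1,0,0,0,0,0,0,0,0,0,1,0,0,0,0,0,0]
Step 2: insert djf at [2, 25] -> counters=[0,0,1,0,0,0,0,0,0,0,0,0,0,0,0,0,0,0,0,0,0,0,0,1,0,1,0,0,0,0,0,0,0,1,0,0,0,0,0,0]
Step 3: insert a at [4, 18] -> counters=[0,0,1,0,1,0,0,0,0,0,0,0,0,0,0,0,0,0,1,0,0,0,0,1,0,1,0,0,0,0,0,0,0,1,0,0,0,0,0,0]
Step 4: insert c at [13, 37] -> counters=[0,0,1,0,1,0,0,0,0,0,0,0,0,1,0,0,0,0,1,0,0,0,0,1,0,1,0,0,0,0,0,0,0,1,0,0,0,1,0,0]
Step 5: insert arn at [1, 29] -> counters=[0,1,1,0,1,0,0,0,0,0,0,0,0,1,0,0,0,0,1,0,0,0,0,1,0,1,0,0,0,1,0,0,0,1,0,0,0,1,0,0]
Final counters=[0,1,1,0,1,0,0,0,0,0,0,0,0,1,0,0,0,0,1,0,0,0,0,1,0,1,0,0,0,1,0,0,0,1,0,0,0,1,0,0] -> 10 nonzero

Answer: 10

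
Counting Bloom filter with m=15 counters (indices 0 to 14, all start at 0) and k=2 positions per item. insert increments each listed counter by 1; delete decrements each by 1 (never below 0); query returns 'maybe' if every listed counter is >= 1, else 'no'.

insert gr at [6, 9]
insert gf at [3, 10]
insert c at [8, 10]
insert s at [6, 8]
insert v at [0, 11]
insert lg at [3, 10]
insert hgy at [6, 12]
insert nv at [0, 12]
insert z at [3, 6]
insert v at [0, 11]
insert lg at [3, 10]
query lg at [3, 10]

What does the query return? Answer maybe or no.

Step 1: insert gr at [6, 9] -> counters=[0,0,0,0,0,0,1,0,0,1,0,0,0,0,0]
Step 2: insert gf at [3, 10] -> counters=[0,0,0,1,0,0,1,0,0,1,1,0,0,0,0]
Step 3: insert c at [8, 10] -> counters=[0,0,0,1,0,0,1,0,1,1,2,0,0,0,0]
Step 4: insert s at [6, 8] -> counters=[0,0,0,1,0,0,2,0,2,1,2,0,0,0,0]
Step 5: insert v at [0, 11] -> counters=[1,0,0,1,0,0,2,0,2,1,2,1,0,0,0]
Step 6: insert lg at [3, 10] -> counters=[1,0,0,2,0,0,2,0,2,1,3,1,0,0,0]
Step 7: insert hgy at [6, 12] -> counters=[1,0,0,2,0,0,3,0,2,1,3,1,1,0,0]
Step 8: insert nv at [0, 12] -> counters=[2,0,0,2,0,0,3,0,2,1,3,1,2,0,0]
Step 9: insert z at [3, 6] -> counters=[2,0,0,3,0,0,4,0,2,1,3,1,2,0,0]
Step 10: insert v at [0, 11] -> counters=[3,0,0,3,0,0,4,0,2,1,3,2,2,0,0]
Step 11: insert lg at [3, 10] -> counters=[3,0,0,4,0,0,4,0,2,1,4,2,2,0,0]
Query lg: check counters[3]=4 counters[10]=4 -> maybe

Answer: maybe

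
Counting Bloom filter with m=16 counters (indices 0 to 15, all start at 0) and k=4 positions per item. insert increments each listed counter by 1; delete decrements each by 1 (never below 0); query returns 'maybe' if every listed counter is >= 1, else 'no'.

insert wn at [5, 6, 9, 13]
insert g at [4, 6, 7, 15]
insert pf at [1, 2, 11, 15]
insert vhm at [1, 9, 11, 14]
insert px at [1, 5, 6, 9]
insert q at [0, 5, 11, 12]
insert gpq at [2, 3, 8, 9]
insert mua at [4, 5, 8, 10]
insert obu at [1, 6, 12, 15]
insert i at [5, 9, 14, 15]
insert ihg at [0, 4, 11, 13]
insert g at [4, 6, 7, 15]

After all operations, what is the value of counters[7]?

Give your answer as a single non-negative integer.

Answer: 2

Derivation:
Step 1: insert wn at [5, 6, 9, 13] -> counters=[0,0,0,0,0,1,1,0,0,1,0,0,0,1,0,0]
Step 2: insert g at [4, 6, 7, 15] -> counters=[0,0,0,0,1,1,2,1,0,1,0,0,0,1,0,1]
Step 3: insert pf at [1, 2, 11, 15] -> counters=[0,1,1,0,1,1,2,1,0,1,0,1,0,1,0,2]
Step 4: insert vhm at [1, 9, 11, 14] -> counters=[0,2,1,0,1,1,2,1,0,2,0,2,0,1,1,2]
Step 5: insert px at [1, 5, 6, 9] -> counters=[0,3,1,0,1,2,3,1,0,3,0,2,0,1,1,2]
Step 6: insert q at [0, 5, 11, 12] -> counters=[1,3,1,0,1,3,3,1,0,3,0,3,1,1,1,2]
Step 7: insert gpq at [2, 3, 8, 9] -> counters=[1,3,2,1,1,3,3,1,1,4,0,3,1,1,1,2]
Step 8: insert mua at [4, 5, 8, 10] -> counters=[1,3,2,1,2,4,3,1,2,4,1,3,1,1,1,2]
Step 9: insert obu at [1, 6, 12, 15] -> counters=[1,4,2,1,2,4,4,1,2,4,1,3,2,1,1,3]
Step 10: insert i at [5, 9, 14, 15] -> counters=[1,4,2,1,2,5,4,1,2,5,1,3,2,1,2,4]
Step 11: insert ihg at [0, 4, 11, 13] -> counters=[2,4,2,1,3,5,4,1,2,5,1,4,2,2,2,4]
Step 12: insert g at [4, 6, 7, 15] -> counters=[2,4,2,1,4,5,5,2,2,5,1,4,2,2,2,5]
Final counters=[2,4,2,1,4,5,5,2,2,5,1,4,2,2,2,5] -> counters[7]=2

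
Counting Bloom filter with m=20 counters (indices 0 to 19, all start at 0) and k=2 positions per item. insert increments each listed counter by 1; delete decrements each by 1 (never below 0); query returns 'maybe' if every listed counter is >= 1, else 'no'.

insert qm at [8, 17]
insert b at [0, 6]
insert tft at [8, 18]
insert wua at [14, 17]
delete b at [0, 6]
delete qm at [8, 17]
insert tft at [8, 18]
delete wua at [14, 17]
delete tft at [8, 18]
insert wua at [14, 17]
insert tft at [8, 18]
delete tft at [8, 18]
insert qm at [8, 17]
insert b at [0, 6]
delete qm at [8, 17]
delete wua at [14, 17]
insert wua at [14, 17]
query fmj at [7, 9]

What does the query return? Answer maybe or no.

Step 1: insert qm at [8, 17] -> counters=[0,0,0,0,0,0,0,0,1,0,0,0,0,0,0,0,0,1,0,0]
Step 2: insert b at [0, 6] -> counters=[1,0,0,0,0,0,1,0,1,0,0,0,0,0,0,0,0,1,0,0]
Step 3: insert tft at [8, 18] -> counters=[1,0,0,0,0,0,1,0,2,0,0,0,0,0,0,0,0,1,1,0]
Step 4: insert wua at [14, 17] -> counters=[1,0,0,0,0,0,1,0,2,0,0,0,0,0,1,0,0,2,1,0]
Step 5: delete b at [0, 6] -> counters=[0,0,0,0,0,0,0,0,2,0,0,0,0,0,1,0,0,2,1,0]
Step 6: delete qm at [8, 17] -> counters=[0,0,0,0,0,0,0,0,1,0,0,0,0,0,1,0,0,1,1,0]
Step 7: insert tft at [8, 18] -> counters=[0,0,0,0,0,0,0,0,2,0,0,0,0,0,1,0,0,1,2,0]
Step 8: delete wua at [14, 17] -> counters=[0,0,0,0,0,0,0,0,2,0,0,0,0,0,0,0,0,0,2,0]
Step 9: delete tft at [8, 18] -> counters=[0,0,0,0,0,0,0,0,1,0,0,0,0,0,0,0,0,0,1,0]
Step 10: insert wua at [14, 17] -> counters=[0,0,0,0,0,0,0,0,1,0,0,0,0,0,1,0,0,1,1,0]
Step 11: insert tft at [8, 18] -> counters=[0,0,0,0,0,0,0,0,2,0,0,0,0,0,1,0,0,1,2,0]
Step 12: delete tft at [8, 18] -> counters=[0,0,0,0,0,0,0,0,1,0,0,0,0,0,1,0,0,1,1,0]
Step 13: insert qm at [8, 17] -> counters=[0,0,0,0,0,0,0,0,2,0,0,0,0,0,1,0,0,2,1,0]
Step 14: insert b at [0, 6] -> counters=[1,0,0,0,0,0,1,0,2,0,0,0,0,0,1,0,0,2,1,0]
Step 15: delete qm at [8, 17] -> counters=[1,0,0,0,0,0,1,0,1,0,0,0,0,0,1,0,0,1,1,0]
Step 16: delete wua at [14, 17] -> counters=[1,0,0,0,0,0,1,0,1,0,0,0,0,0,0,0,0,0,1,0]
Step 17: insert wua at [14, 17] -> counters=[1,0,0,0,0,0,1,0,1,0,0,0,0,0,1,0,0,1,1,0]
Query fmj: check counters[7]=0 counters[9]=0 -> no

Answer: no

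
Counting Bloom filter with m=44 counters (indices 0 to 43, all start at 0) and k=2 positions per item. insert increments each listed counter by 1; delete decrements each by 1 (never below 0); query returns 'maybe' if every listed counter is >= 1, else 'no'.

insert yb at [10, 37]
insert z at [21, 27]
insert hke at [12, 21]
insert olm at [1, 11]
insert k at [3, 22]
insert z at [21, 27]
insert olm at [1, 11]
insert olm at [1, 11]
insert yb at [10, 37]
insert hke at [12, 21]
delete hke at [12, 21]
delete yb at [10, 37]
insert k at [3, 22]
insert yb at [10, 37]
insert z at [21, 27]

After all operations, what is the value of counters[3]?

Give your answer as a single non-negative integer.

Answer: 2

Derivation:
Step 1: insert yb at [10, 37] -> counters=[0,0,0,0,0,0,0,0,0,0,1,0,0,0,0,0,0,0,0,0,0,0,0,0,0,0,0,0,0,0,0,0,0,0,0,0,0,1,0,0,0,0,0,0]
Step 2: insert z at [21, 27] -> counters=[0,0,0,0,0,0,0,0,0,0,1,0,0,0,0,0,0,0,0,0,0,1,0,0,0,0,0,1,0,0,0,0,0,0,0,0,0,1,0,0,0,0,0,0]
Step 3: insert hke at [12, 21] -> counters=[0,0,0,0,0,0,0,0,0,0,1,0,1,0,0,0,0,0,0,0,0,2,0,0,0,0,0,1,0,0,0,0,0,0,0,0,0,1,0,0,0,0,0,0]
Step 4: insert olm at [1, 11] -> counters=[0,1,0,0,0,0,0,0,0,0,1,1,1,0,0,0,0,0,0,0,0,2,0,0,0,0,0,1,0,0,0,0,0,0,0,0,0,1,0,0,0,0,0,0]
Step 5: insert k at [3, 22] -> counters=[0,1,0,1,0,0,0,0,0,0,1,1,1,0,0,0,0,0,0,0,0,2,1,0,0,0,0,1,0,0,0,0,0,0,0,0,0,1,0,0,0,0,0,0]
Step 6: insert z at [21, 27] -> counters=[0,1,0,1,0,0,0,0,0,0,1,1,1,0,0,0,0,0,0,0,0,3,1,0,0,0,0,2,0,0,0,0,0,0,0,0,0,1,0,0,0,0,0,0]
Step 7: insert olm at [1, 11] -> counters=[0,2,0,1,0,0,0,0,0,0,1,2,1,0,0,0,0,0,0,0,0,3,1,0,0,0,0,2,0,0,0,0,0,0,0,0,0,1,0,0,0,0,0,0]
Step 8: insert olm at [1, 11] -> counters=[0,3,0,1,0,0,0,0,0,0,1,3,1,0,0,0,0,0,0,0,0,3,1,0,0,0,0,2,0,0,0,0,0,0,0,0,0,1,0,0,0,0,0,0]
Step 9: insert yb at [10, 37] -> counters=[0,3,0,1,0,0,0,0,0,0,2,3,1,0,0,0,0,0,0,0,0,3,1,0,0,0,0,2,0,0,0,0,0,0,0,0,0,2,0,0,0,0,0,0]
Step 10: insert hke at [12, 21] -> counters=[0,3,0,1,0,0,0,0,0,0,2,3,2,0,0,0,0,0,0,0,0,4,1,0,0,0,0,2,0,0,0,0,0,0,0,0,0,2,0,0,0,0,0,0]
Step 11: delete hke at [12, 21] -> counters=[0,3,0,1,0,0,0,0,0,0,2,3,1,0,0,0,0,0,0,0,0,3,1,0,0,0,0,2,0,0,0,0,0,0,0,0,0,2,0,0,0,0,0,0]
Step 12: delete yb at [10, 37] -> counters=[0,3,0,1,0,0,0,0,0,0,1,3,1,0,0,0,0,0,0,0,0,3,1,0,0,0,0,2,0,0,0,0,0,0,0,0,0,1,0,0,0,0,0,0]
Step 13: insert k at [3, 22] -> counters=[0,3,0,2,0,0,0,0,0,0,1,3,1,0,0,0,0,0,0,0,0,3,2,0,0,0,0,2,0,0,0,0,0,0,0,0,0,1,0,0,0,0,0,0]
Step 14: insert yb at [10, 37] -> counters=[0,3,0,2,0,0,0,0,0,0,2,3,1,0,0,0,0,0,0,0,0,3,2,0,0,0,0,2,0,0,0,0,0,0,0,0,0,2,0,0,0,0,0,0]
Step 15: insert z at [21, 27] -> counters=[0,3,0,2,0,0,0,0,0,0,2,3,1,0,0,0,0,0,0,0,0,4,2,0,0,0,0,3,0,0,0,0,0,0,0,0,0,2,0,0,0,0,0,0]
Final counters=[0,3,0,2,0,0,0,0,0,0,2,3,1,0,0,0,0,0,0,0,0,4,2,0,0,0,0,3,0,0,0,0,0,0,0,0,0,2,0,0,0,0,0,0] -> counters[3]=2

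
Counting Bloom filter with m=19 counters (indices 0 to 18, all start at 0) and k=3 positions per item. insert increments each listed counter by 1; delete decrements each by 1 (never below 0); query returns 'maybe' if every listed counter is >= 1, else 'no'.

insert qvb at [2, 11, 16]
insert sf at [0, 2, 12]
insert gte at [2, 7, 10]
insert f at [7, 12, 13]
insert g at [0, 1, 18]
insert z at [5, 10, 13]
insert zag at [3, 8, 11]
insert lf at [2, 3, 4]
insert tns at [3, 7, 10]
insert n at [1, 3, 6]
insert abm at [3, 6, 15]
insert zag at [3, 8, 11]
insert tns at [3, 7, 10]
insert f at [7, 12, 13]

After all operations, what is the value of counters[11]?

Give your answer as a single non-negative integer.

Answer: 3

Derivation:
Step 1: insert qvb at [2, 11, 16] -> counters=[0,0,1,0,0,0,0,0,0,0,0,1,0,0,0,0,1,0,0]
Step 2: insert sf at [0, 2, 12] -> counters=[1,0,2,0,0,0,0,0,0,0,0,1,1,0,0,0,1,0,0]
Step 3: insert gte at [2, 7, 10] -> counters=[1,0,3,0,0,0,0,1,0,0,1,1,1,0,0,0,1,0,0]
Step 4: insert f at [7, 12, 13] -> counters=[1,0,3,0,0,0,0,2,0,0,1,1,2,1,0,0,1,0,0]
Step 5: insert g at [0, 1, 18] -> counters=[2,1,3,0,0,0,0,2,0,0,1,1,2,1,0,0,1,0,1]
Step 6: insert z at [5, 10, 13] -> counters=[2,1,3,0,0,1,0,2,0,0,2,1,2,2,0,0,1,0,1]
Step 7: insert zag at [3, 8, 11] -> counters=[2,1,3,1,0,1,0,2,1,0,2,2,2,2,0,0,1,0,1]
Step 8: insert lf at [2, 3, 4] -> counters=[2,1,4,2,1,1,0,2,1,0,2,2,2,2,0,0,1,0,1]
Step 9: insert tns at [3, 7, 10] -> counters=[2,1,4,3,1,1,0,3,1,0,3,2,2,2,0,0,1,0,1]
Step 10: insert n at [1, 3, 6] -> counters=[2,2,4,4,1,1,1,3,1,0,3,2,2,2,0,0,1,0,1]
Step 11: insert abm at [3, 6, 15] -> counters=[2,2,4,5,1,1,2,3,1,0,3,2,2,2,0,1,1,0,1]
Step 12: insert zag at [3, 8, 11] -> counters=[2,2,4,6,1,1,2,3,2,0,3,3,2,2,0,1,1,0,1]
Step 13: insert tns at [3, 7, 10] -> counters=[2,2,4,7,1,1,2,4,2,0,4,3,2,2,0,1,1,0,1]
Step 14: insert f at [7, 12, 13] -> counters=[2,2,4,7,1,1,2,5,2,0,4,3,3,3,0,1,1,0,1]
Final counters=[2,2,4,7,1,1,2,5,2,0,4,3,3,3,0,1,1,0,1] -> counters[11]=3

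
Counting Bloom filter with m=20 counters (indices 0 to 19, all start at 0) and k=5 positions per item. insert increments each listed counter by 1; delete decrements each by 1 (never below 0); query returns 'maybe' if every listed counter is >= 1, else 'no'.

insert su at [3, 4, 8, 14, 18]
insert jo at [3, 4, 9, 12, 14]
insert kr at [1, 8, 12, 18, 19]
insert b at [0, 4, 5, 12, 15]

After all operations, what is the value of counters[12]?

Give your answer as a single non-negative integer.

Step 1: insert su at [3, 4, 8, 14, 18] -> counters=[0,0,0,1,1,0,0,0,1,0,0,0,0,0,1,0,0,0,1,0]
Step 2: insert jo at [3, 4, 9, 12, 14] -> counters=[0,0,0,2,2,0,0,0,1,1,0,0,1,0,2,0,0,0,1,0]
Step 3: insert kr at [1, 8, 12, 18, 19] -> counters=[0,1,0,2,2,0,0,0,2,1,0,0,2,0,2,0,0,0,2,1]
Step 4: insert b at [0, 4, 5, 12, 15] -> counters=[1,1,0,2,3,1,0,0,2,1,0,0,3,0,2,1,0,0,2,1]
Final counters=[1,1,0,2,3,1,0,0,2,1,0,0,3,0,2,1,0,0,2,1] -> counters[12]=3

Answer: 3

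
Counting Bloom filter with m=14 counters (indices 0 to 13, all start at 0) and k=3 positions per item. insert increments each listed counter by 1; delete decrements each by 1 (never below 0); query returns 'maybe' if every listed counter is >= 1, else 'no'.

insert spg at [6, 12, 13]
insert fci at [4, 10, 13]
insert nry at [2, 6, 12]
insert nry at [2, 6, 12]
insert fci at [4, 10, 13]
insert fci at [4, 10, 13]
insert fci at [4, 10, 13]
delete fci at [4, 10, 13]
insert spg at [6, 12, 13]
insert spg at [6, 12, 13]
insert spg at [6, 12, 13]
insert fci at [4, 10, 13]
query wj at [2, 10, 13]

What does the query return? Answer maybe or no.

Step 1: insert spg at [6, 12, 13] -> counters=[0,0,0,0,0,0,1,0,0,0,0,0,1,1]
Step 2: insert fci at [4, 10, 13] -> counters=[0,0,0,0,1,0,1,0,0,0,1,0,1,2]
Step 3: insert nry at [2, 6, 12] -> counters=[0,0,1,0,1,0,2,0,0,0,1,0,2,2]
Step 4: insert nry at [2, 6, 12] -> counters=[0,0,2,0,1,0,3,0,0,0,1,0,3,2]
Step 5: insert fci at [4, 10, 13] -> counters=[0,0,2,0,2,0,3,0,0,0,2,0,3,3]
Step 6: insert fci at [4, 10, 13] -> counters=[0,0,2,0,3,0,3,0,0,0,3,0,3,4]
Step 7: insert fci at [4, 10, 13] -> counters=[0,0,2,0,4,0,3,0,0,0,4,0,3,5]
Step 8: delete fci at [4, 10, 13] -> counters=[0,0,2,0,3,0,3,0,0,0,3,0,3,4]
Step 9: insert spg at [6, 12, 13] -> counters=[0,0,2,0,3,0,4,0,0,0,3,0,4,5]
Step 10: insert spg at [6, 12, 13] -> counters=[0,0,2,0,3,0,5,0,0,0,3,0,5,6]
Step 11: insert spg at [6, 12, 13] -> counters=[0,0,2,0,3,0,6,0,0,0,3,0,6,7]
Step 12: insert fci at [4, 10, 13] -> counters=[0,0,2,0,4,0,6,0,0,0,4,0,6,8]
Query wj: check counters[2]=2 counters[10]=4 counters[13]=8 -> maybe

Answer: maybe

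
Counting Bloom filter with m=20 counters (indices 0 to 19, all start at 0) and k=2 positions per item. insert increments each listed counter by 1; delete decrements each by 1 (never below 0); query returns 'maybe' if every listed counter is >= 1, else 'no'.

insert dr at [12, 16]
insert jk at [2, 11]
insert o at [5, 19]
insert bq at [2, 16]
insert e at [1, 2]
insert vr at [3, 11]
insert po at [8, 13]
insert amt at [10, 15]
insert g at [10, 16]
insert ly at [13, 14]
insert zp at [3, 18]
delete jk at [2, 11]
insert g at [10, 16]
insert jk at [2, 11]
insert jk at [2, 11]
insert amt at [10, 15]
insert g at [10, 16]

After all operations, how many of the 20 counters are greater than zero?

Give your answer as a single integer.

Answer: 14

Derivation:
Step 1: insert dr at [12, 16] -> counters=[0,0,0,0,0,0,0,0,0,0,0,0,1,0,0,0,1,0,0,0]
Step 2: insert jk at [2, 11] -> counters=[0,0,1,0,0,0,0,0,0,0,0,1,1,0,0,0,1,0,0,0]
Step 3: insert o at [5, 19] -> counters=[0,0,1,0,0,1,0,0,0,0,0,1,1,0,0,0,1,0,0,1]
Step 4: insert bq at [2, 16] -> counters=[0,0,2,0,0,1,0,0,0,0,0,1,1,0,0,0,2,0,0,1]
Step 5: insert e at [1, 2] -> counters=[0,1,3,0,0,1,0,0,0,0,0,1,1,0,0,0,2,0,0,1]
Step 6: insert vr at [3, 11] -> counters=[0,1,3,1,0,1,0,0,0,0,0,2,1,0,0,0,2,0,0,1]
Step 7: insert po at [8, 13] -> counters=[0,1,3,1,0,1,0,0,1,0,0,2,1,1,0,0,2,0,0,1]
Step 8: insert amt at [10, 15] -> counters=[0,1,3,1,0,1,0,0,1,0,1,2,1,1,0,1,2,0,0,1]
Step 9: insert g at [10, 16] -> counters=[0,1,3,1,0,1,0,0,1,0,2,2,1,1,0,1,3,0,0,1]
Step 10: insert ly at [13, 14] -> counters=[0,1,3,1,0,1,0,0,1,0,2,2,1,2,1,1,3,0,0,1]
Step 11: insert zp at [3, 18] -> counters=[0,1,3,2,0,1,0,0,1,0,2,2,1,2,1,1,3,0,1,1]
Step 12: delete jk at [2, 11] -> counters=[0,1,2,2,0,1,0,0,1,0,2,1,1,2,1,1,3,0,1,1]
Step 13: insert g at [10, 16] -> counters=[0,1,2,2,0,1,0,0,1,0,3,1,1,2,1,1,4,0,1,1]
Step 14: insert jk at [2, 11] -> counters=[0,1,3,2,0,1,0,0,1,0,3,2,1,2,1,1,4,0,1,1]
Step 15: insert jk at [2, 11] -> counters=[0,1,4,2,0,1,0,0,1,0,3,3,1,2,1,1,4,0,1,1]
Step 16: insert amt at [10, 15] -> counters=[0,1,4,2,0,1,0,0,1,0,4,3,1,2,1,2,4,0,1,1]
Step 17: insert g at [10, 16] -> counters=[0,1,4,2,0,1,0,0,1,0,5,3,1,2,1,2,5,0,1,1]
Final counters=[0,1,4,2,0,1,0,0,1,0,5,3,1,2,1,2,5,0,1,1] -> 14 nonzero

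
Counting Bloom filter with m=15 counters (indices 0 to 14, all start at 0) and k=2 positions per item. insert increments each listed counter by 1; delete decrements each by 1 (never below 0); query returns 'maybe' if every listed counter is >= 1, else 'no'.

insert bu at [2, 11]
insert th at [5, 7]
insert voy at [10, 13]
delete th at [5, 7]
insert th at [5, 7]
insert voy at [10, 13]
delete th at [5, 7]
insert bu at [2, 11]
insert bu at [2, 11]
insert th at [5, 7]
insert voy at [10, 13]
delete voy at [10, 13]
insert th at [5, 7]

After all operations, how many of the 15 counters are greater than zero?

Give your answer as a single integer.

Answer: 6

Derivation:
Step 1: insert bu at [2, 11] -> counters=[0,0,1,0,0,0,0,0,0,0,0,1,0,0,0]
Step 2: insert th at [5, 7] -> counters=[0,0,1,0,0,1,0,1,0,0,0,1,0,0,0]
Step 3: insert voy at [10, 13] -> counters=[0,0,1,0,0,1,0,1,0,0,1,1,0,1,0]
Step 4: delete th at [5, 7] -> counters=[0,0,1,0,0,0,0,0,0,0,1,1,0,1,0]
Step 5: insert th at [5, 7] -> counters=[0,0,1,0,0,1,0,1,0,0,1,1,0,1,0]
Step 6: insert voy at [10, 13] -> counters=[0,0,1,0,0,1,0,1,0,0,2,1,0,2,0]
Step 7: delete th at [5, 7] -> counters=[0,0,1,0,0,0,0,0,0,0,2,1,0,2,0]
Step 8: insert bu at [2, 11] -> counters=[0,0,2,0,0,0,0,0,0,0,2,2,0,2,0]
Step 9: insert bu at [2, 11] -> counters=[0,0,3,0,0,0,0,0,0,0,2,3,0,2,0]
Step 10: insert th at [5, 7] -> counters=[0,0,3,0,0,1,0,1,0,0,2,3,0,2,0]
Step 11: insert voy at [10, 13] -> counters=[0,0,3,0,0,1,0,1,0,0,3,3,0,3,0]
Step 12: delete voy at [10, 13] -> counters=[0,0,3,0,0,1,0,1,0,0,2,3,0,2,0]
Step 13: insert th at [5, 7] -> counters=[0,0,3,0,0,2,0,2,0,0,2,3,0,2,0]
Final counters=[0,0,3,0,0,2,0,2,0,0,2,3,0,2,0] -> 6 nonzero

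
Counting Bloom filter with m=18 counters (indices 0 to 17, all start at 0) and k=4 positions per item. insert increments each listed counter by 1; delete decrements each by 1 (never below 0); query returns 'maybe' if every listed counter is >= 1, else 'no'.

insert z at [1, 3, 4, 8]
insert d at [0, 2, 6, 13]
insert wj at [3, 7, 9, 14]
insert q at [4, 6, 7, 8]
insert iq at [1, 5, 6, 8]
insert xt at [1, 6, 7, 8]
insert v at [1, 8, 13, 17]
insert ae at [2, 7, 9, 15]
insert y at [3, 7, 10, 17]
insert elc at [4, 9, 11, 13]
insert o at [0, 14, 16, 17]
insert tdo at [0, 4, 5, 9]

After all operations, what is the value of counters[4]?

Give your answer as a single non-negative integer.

Step 1: insert z at [1, 3, 4, 8] -> counters=[0,1,0,1,1,0,0,0,1,0,0,0,0,0,0,0,0,0]
Step 2: insert d at [0, 2, 6, 13] -> counters=[1,1,1,1,1,0,1,0,1,0,0,0,0,1,0,0,0,0]
Step 3: insert wj at [3, 7, 9, 14] -> counters=[1,1,1,2,1,0,1,1,1,1,0,0,0,1,1,0,0,0]
Step 4: insert q at [4, 6, 7, 8] -> counters=[1,1,1,2,2,0,2,2,2,1,0,0,0,1,1,0,0,0]
Step 5: insert iq at [1, 5, 6, 8] -> counters=[1,2,1,2,2,1,3,2,3,1,0,0,0,1,1,0,0,0]
Step 6: insert xt at [1, 6, 7, 8] -> counters=[1,3,1,2,2,1,4,3,4,1,0,0,0,1,1,0,0,0]
Step 7: insert v at [1, 8, 13, 17] -> counters=[1,4,1,2,2,1,4,3,5,1,0,0,0,2,1,0,0,1]
Step 8: insert ae at [2, 7, 9, 15] -> counters=[1,4,2,2,2,1,4,4,5,2,0,0,0,2,1,1,0,1]
Step 9: insert y at [3, 7, 10, 17] -> counters=[1,4,2,3,2,1,4,5,5,2,1,0,0,2,1,1,0,2]
Step 10: insert elc at [4, 9, 11, 13] -> counters=[1,4,2,3,3,1,4,5,5,3,1,1,0,3,1,1,0,2]
Step 11: insert o at [0, 14, 16, 17] -> counters=[2,4,2,3,3,1,4,5,5,3,1,1,0,3,2,1,1,3]
Step 12: insert tdo at [0, 4, 5, 9] -> counters=[3,4,2,3,4,2,4,5,5,4,1,1,0,3,2,1,1,3]
Final counters=[3,4,2,3,4,2,4,5,5,4,1,1,0,3,2,1,1,3] -> counters[4]=4

Answer: 4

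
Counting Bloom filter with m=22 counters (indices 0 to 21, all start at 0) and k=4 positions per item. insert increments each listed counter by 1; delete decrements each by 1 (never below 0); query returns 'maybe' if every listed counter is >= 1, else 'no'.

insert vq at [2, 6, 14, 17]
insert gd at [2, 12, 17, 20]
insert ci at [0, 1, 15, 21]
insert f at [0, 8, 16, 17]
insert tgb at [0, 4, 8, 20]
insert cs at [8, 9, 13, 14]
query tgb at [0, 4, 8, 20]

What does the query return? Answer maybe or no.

Step 1: insert vq at [2, 6, 14, 17] -> counters=[0,0,1,0,0,0,1,0,0,0,0,0,0,0,1,0,0,1,0,0,0,0]
Step 2: insert gd at [2, 12, 17, 20] -> counters=[0,0,2,0,0,0,1,0,0,0,0,0,1,0,1,0,0,2,0,0,1,0]
Step 3: insert ci at [0, 1, 15, 21] -> counters=[1,1,2,0,0,0,1,0,0,0,0,0,1,0,1,1,0,2,0,0,1,1]
Step 4: insert f at [0, 8, 16, 17] -> counters=[2,1,2,0,0,0,1,0,1,0,0,0,1,0,1,1,1,3,0,0,1,1]
Step 5: insert tgb at [0, 4, 8, 20] -> counters=[3,1,2,0,1,0,1,0,2,0,0,0,1,0,1,1,1,3,0,0,2,1]
Step 6: insert cs at [8, 9, 13, 14] -> counters=[3,1,2,0,1,0,1,0,3,1,0,0,1,1,2,1,1,3,0,0,2,1]
Query tgb: check counters[0]=3 counters[4]=1 counters[8]=3 counters[20]=2 -> maybe

Answer: maybe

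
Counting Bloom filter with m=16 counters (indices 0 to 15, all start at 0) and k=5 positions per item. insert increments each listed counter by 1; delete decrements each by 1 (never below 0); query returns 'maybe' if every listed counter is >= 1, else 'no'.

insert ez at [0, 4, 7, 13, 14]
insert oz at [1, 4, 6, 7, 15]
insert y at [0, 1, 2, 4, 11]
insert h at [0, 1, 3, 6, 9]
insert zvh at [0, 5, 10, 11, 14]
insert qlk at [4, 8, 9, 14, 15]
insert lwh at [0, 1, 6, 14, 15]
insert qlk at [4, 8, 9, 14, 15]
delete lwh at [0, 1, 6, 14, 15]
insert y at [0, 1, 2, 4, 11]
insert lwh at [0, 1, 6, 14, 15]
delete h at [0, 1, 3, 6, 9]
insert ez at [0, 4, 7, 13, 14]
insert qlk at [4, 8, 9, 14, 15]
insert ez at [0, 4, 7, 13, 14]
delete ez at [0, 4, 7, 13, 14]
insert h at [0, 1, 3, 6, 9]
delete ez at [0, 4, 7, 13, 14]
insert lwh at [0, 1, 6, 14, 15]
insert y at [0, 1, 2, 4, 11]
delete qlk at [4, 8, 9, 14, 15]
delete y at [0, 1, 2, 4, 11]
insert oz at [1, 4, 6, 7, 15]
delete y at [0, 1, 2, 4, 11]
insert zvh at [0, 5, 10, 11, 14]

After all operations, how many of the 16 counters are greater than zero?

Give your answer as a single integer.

Answer: 15

Derivation:
Step 1: insert ez at [0, 4, 7, 13, 14] -> counters=[1,0,0,0,1,0,0,1,0,0,0,0,0,1,1,0]
Step 2: insert oz at [1, 4, 6, 7, 15] -> counters=[1,1,0,0,2,0,1,2,0,0,0,0,0,1,1,1]
Step 3: insert y at [0, 1, 2, 4, 11] -> counters=[2,2,1,0,3,0,1,2,0,0,0,1,0,1,1,1]
Step 4: insert h at [0, 1, 3, 6, 9] -> counters=[3,3,1,1,3,0,2,2,0,1,0,1,0,1,1,1]
Step 5: insert zvh at [0, 5, 10, 11, 14] -> counters=[4,3,1,1,3,1,2,2,0,1,1,2,0,1,2,1]
Step 6: insert qlk at [4, 8, 9, 14, 15] -> counters=[4,3,1,1,4,1,2,2,1,2,1,2,0,1,3,2]
Step 7: insert lwh at [0, 1, 6, 14, 15] -> counters=[5,4,1,1,4,1,3,2,1,2,1,2,0,1,4,3]
Step 8: insert qlk at [4, 8, 9, 14, 15] -> counters=[5,4,1,1,5,1,3,2,2,3,1,2,0,1,5,4]
Step 9: delete lwh at [0, 1, 6, 14, 15] -> counters=[4,3,1,1,5,1,2,2,2,3,1,2,0,1,4,3]
Step 10: insert y at [0, 1, 2, 4, 11] -> counters=[5,4,2,1,6,1,2,2,2,3,1,3,0,1,4,3]
Step 11: insert lwh at [0, 1, 6, 14, 15] -> counters=[6,5,2,1,6,1,3,2,2,3,1,3,0,1,5,4]
Step 12: delete h at [0, 1, 3, 6, 9] -> counters=[5,4,2,0,6,1,2,2,2,2,1,3,0,1,5,4]
Step 13: insert ez at [0, 4, 7, 13, 14] -> counters=[6,4,2,0,7,1,2,3,2,2,1,3,0,2,6,4]
Step 14: insert qlk at [4, 8, 9, 14, 15] -> counters=[6,4,2,0,8,1,2,3,3,3,1,3,0,2,7,5]
Step 15: insert ez at [0, 4, 7, 13, 14] -> counters=[7,4,2,0,9,1,2,4,3,3,1,3,0,3,8,5]
Step 16: delete ez at [0, 4, 7, 13, 14] -> counters=[6,4,2,0,8,1,2,3,3,3,1,3,0,2,7,5]
Step 17: insert h at [0, 1, 3, 6, 9] -> counters=[7,5,2,1,8,1,3,3,3,4,1,3,0,2,7,5]
Step 18: delete ez at [0, 4, 7, 13, 14] -> counters=[6,5,2,1,7,1,3,2,3,4,1,3,0,1,6,5]
Step 19: insert lwh at [0, 1, 6, 14, 15] -> counters=[7,6,2,1,7,1,4,2,3,4,1,3,0,1,7,6]
Step 20: insert y at [0, 1, 2, 4, 11] -> counters=[8,7,3,1,8,1,4,2,3,4,1,4,0,1,7,6]
Step 21: delete qlk at [4, 8, 9, 14, 15] -> counters=[8,7,3,1,7,1,4,2,2,3,1,4,0,1,6,5]
Step 22: delete y at [0, 1, 2, 4, 11] -> counters=[7,6,2,1,6,1,4,2,2,3,1,3,0,1,6,5]
Step 23: insert oz at [1, 4, 6, 7, 15] -> counters=[7,7,2,1,7,1,5,3,2,3,1,3,0,1,6,6]
Step 24: delete y at [0, 1, 2, 4, 11] -> counters=[6,6,1,1,6,1,5,3,2,3,1,2,0,1,6,6]
Step 25: insert zvh at [0, 5, 10, 11, 14] -> counters=[7,6,1,1,6,2,5,3,2,3,2,3,0,1,7,6]
Final counters=[7,6,1,1,6,2,5,3,2,3,2,3,0,1,7,6] -> 15 nonzero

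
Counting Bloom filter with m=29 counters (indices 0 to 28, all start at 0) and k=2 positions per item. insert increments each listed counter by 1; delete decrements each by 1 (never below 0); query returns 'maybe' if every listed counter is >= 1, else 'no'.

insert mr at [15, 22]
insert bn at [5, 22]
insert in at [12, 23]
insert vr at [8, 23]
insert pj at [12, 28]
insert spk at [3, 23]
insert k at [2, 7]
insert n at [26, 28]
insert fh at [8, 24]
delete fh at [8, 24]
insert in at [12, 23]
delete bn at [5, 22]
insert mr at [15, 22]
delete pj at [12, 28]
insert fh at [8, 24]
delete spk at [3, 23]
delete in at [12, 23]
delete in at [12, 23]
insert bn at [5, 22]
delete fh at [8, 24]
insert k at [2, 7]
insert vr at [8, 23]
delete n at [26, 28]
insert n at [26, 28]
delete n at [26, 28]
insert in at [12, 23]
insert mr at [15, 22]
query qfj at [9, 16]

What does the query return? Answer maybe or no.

Step 1: insert mr at [15, 22] -> counters=[0,0,0,0,0,0,0,0,0,0,0,0,0,0,0,1,0,0,0,0,0,0,1,0,0,0,0,0,0]
Step 2: insert bn at [5, 22] -> counters=[0,0,0,0,0,1,0,0,0,0,0,0,0,0,0,1,0,0,0,0,0,0,2,0,0,0,0,0,0]
Step 3: insert in at [12, 23] -> counters=[0,0,0,0,0,1,0,0,0,0,0,0,1,0,0,1,0,0,0,0,0,0,2,1,0,0,0,0,0]
Step 4: insert vr at [8, 23] -> counters=[0,0,0,0,0,1,0,0,1,0,0,0,1,0,0,1,0,0,0,0,0,0,2,2,0,0,0,0,0]
Step 5: insert pj at [12, 28] -> counters=[0,0,0,0,0,1,0,0,1,0,0,0,2,0,0,1,0,0,0,0,0,0,2,2,0,0,0,0,1]
Step 6: insert spk at [3, 23] -> counters=[0,0,0,1,0,1,0,0,1,0,0,0,2,0,0,1,0,0,0,0,0,0,2,3,0,0,0,0,1]
Step 7: insert k at [2, 7] -> counters=[0,0,1,1,0,1,0,1,1,0,0,0,2,0,0,1,0,0,0,0,0,0,2,3,0,0,0,0,1]
Step 8: insert n at [26, 28] -> counters=[0,0,1,1,0,1,0,1,1,0,0,0,2,0,0,1,0,0,0,0,0,0,2,3,0,0,1,0,2]
Step 9: insert fh at [8, 24] -> counters=[0,0,1,1,0,1,0,1,2,0,0,0,2,0,0,1,0,0,0,0,0,0,2,3,1,0,1,0,2]
Step 10: delete fh at [8, 24] -> counters=[0,0,1,1,0,1,0,1,1,0,0,0,2,0,0,1,0,0,0,0,0,0,2,3,0,0,1,0,2]
Step 11: insert in at [12, 23] -> counters=[0,0,1,1,0,1,0,1,1,0,0,0,3,0,0,1,0,0,0,0,0,0,2,4,0,0,1,0,2]
Step 12: delete bn at [5, 22] -> counters=[0,0,1,1,0,0,0,1,1,0,0,0,3,0,0,1,0,0,0,0,0,0,1,4,0,0,1,0,2]
Step 13: insert mr at [15, 22] -> counters=[0,0,1,1,0,0,0,1,1,0,0,0,3,0,0,2,0,0,0,0,0,0,2,4,0,0,1,0,2]
Step 14: delete pj at [12, 28] -> counters=[0,0,1,1,0,0,0,1,1,0,0,0,2,0,0,2,0,0,0,0,0,0,2,4,0,0,1,0,1]
Step 15: insert fh at [8, 24] -> counters=[0,0,1,1,0,0,0,1,2,0,0,0,2,0,0,2,0,0,0,0,0,0,2,4,1,0,1,0,1]
Step 16: delete spk at [3, 23] -> counters=[0,0,1,0,0,0,0,1,2,0,0,0,2,0,0,2,0,0,0,0,0,0,2,3,1,0,1,0,1]
Step 17: delete in at [12, 23] -> counters=[0,0,1,0,0,0,0,1,2,0,0,0,1,0,0,2,0,0,0,0,0,0,2,2,1,0,1,0,1]
Step 18: delete in at [12, 23] -> counters=[0,0,1,0,0,0,0,1,2,0,0,0,0,0,0,2,0,0,0,0,0,0,2,1,1,0,1,0,1]
Step 19: insert bn at [5, 22] -> counters=[0,0,1,0,0,1,0,1,2,0,0,0,0,0,0,2,0,0,0,0,0,0,3,1,1,0,1,0,1]
Step 20: delete fh at [8, 24] -> counters=[0,0,1,0,0,1,0,1,1,0,0,0,0,0,0,2,0,0,0,0,0,0,3,1,0,0,1,0,1]
Step 21: insert k at [2, 7] -> counters=[0,0,2,0,0,1,0,2,1,0,0,0,0,0,0,2,0,0,0,0,0,0,3,1,0,0,1,0,1]
Step 22: insert vr at [8, 23] -> counters=[0,0,2,0,0,1,0,2,2,0,0,0,0,0,0,2,0,0,0,0,0,0,3,2,0,0,1,0,1]
Step 23: delete n at [26, 28] -> counters=[0,0,2,0,0,1,0,2,2,0,0,0,0,0,0,2,0,0,0,0,0,0,3,2,0,0,0,0,0]
Step 24: insert n at [26, 28] -> counters=[0,0,2,0,0,1,0,2,2,0,0,0,0,0,0,2,0,0,0,0,0,0,3,2,0,0,1,0,1]
Step 25: delete n at [26, 28] -> counters=[0,0,2,0,0,1,0,2,2,0,0,0,0,0,0,2,0,0,0,0,0,0,3,2,0,0,0,0,0]
Step 26: insert in at [12, 23] -> counters=[0,0,2,0,0,1,0,2,2,0,0,0,1,0,0,2,0,0,0,0,0,0,3,3,0,0,0,0,0]
Step 27: insert mr at [15, 22] -> counters=[0,0,2,0,0,1,0,2,2,0,0,0,1,0,0,3,0,0,0,0,0,0,4,3,0,0,0,0,0]
Query qfj: check counters[9]=0 counters[16]=0 -> no

Answer: no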